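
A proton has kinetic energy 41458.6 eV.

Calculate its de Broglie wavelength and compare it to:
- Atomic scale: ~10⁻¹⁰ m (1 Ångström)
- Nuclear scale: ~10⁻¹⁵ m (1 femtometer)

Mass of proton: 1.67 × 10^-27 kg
λ = 1.41 × 10^-13 m, which is between nuclear and atomic scales.

Using λ = h/√(2mKE):

KE = 41458.6 eV = 6.642 × 10^-15 J

λ = h/√(2mKE)
λ = (6.626 × 10^-34 J·s) / √(2 × 1.67 × 10^-27 kg × 6.642 × 10^-15 J)
λ = 1.41 × 10^-13 m

Comparison:
- Atomic scale (10⁻¹⁰ m): λ is 0.0014× this size
- Nuclear scale (10⁻¹⁵ m): λ is 1.4e+02× this size

The wavelength is between nuclear and atomic scales.

This wavelength is appropriate for probing atomic structure but too large for nuclear physics experiments.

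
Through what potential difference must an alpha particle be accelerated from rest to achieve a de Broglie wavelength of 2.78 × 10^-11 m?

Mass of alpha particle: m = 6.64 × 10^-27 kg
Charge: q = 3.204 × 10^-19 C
1.34 × 10^-1 V

From λ = h/√(2mqV), we solve for V:

λ² = h²/(2mqV)
V = h²/(2mqλ²)
V = (6.626 × 10^-34 J·s)² / (2 × 6.64 × 10^-27 kg × 3.204 × 10^-19 C × (2.78 × 10^-11 m)²)
V = 1.34 × 10^-1 V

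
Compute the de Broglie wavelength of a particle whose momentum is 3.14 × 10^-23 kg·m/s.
2.11 × 10^-11 m

Using the de Broglie relation λ = h/p:

λ = h/p
λ = (6.626 × 10^-34 J·s) / (3.14 × 10^-23 kg·m/s)
λ = 2.11 × 10^-11 m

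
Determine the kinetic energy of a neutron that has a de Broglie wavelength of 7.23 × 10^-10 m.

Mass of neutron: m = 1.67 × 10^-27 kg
2.51 × 10^-22 J (or 1.57 × 10^-3 eV)

From λ = h/√(2mKE), we solve for KE:

λ² = h²/(2mKE)
KE = h²/(2mλ²)
KE = (6.626 × 10^-34 J·s)² / (2 × 1.67 × 10^-27 kg × (7.23 × 10^-10 m)²)
KE = 2.51 × 10^-22 J
KE = 1.57 × 10^-3 eV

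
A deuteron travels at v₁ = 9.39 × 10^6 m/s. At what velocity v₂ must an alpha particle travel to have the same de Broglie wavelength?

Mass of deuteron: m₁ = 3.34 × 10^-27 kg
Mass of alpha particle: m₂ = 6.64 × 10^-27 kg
v₂ = 4.72 × 10^6 m/s

For equal de Broglie wavelengths: λ₁ = λ₂

h/(m₁v₁) = h/(m₂v₂)
m₁v₁ = m₂v₂
v₂ = v₁ · (m₁/m₂)

v₂ = 9.39 × 10^6 m/s × (3.34 × 10^-27 kg / 6.64 × 10^-27 kg)
v₂ = 4.72 × 10^6 m/s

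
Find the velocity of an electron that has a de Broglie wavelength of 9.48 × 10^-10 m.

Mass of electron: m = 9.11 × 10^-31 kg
7.67 × 10^5 m/s

From the de Broglie relation λ = h/(mv), we solve for v:

v = h/(mλ)
v = (6.626 × 10^-34 J·s) / (9.11 × 10^-31 kg × 9.48 × 10^-10 m)
v = 7.67 × 10^5 m/s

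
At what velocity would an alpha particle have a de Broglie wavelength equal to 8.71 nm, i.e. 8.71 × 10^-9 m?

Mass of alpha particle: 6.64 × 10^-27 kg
1.15 × 10^1 m/s

From λ = h/(mv), solve for v:

v = h/(mλ)
v = (6.626 × 10^-34 J·s) / (6.64 × 10^-27 kg × 8.71 × 10^-9 m)
v = 1.15 × 10^1 m/s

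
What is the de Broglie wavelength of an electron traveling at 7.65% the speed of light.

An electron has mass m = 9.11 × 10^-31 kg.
3.17 × 10^-11 m

Using the de Broglie relation λ = h/(mv):

v = 7.65% × c = 2.293 × 10^7 m/s

λ = h/(mv)
λ = (6.626 × 10^-34 J·s) / (9.11 × 10^-31 kg × 2.293 × 10^7 m/s)
λ = 3.17 × 10^-11 m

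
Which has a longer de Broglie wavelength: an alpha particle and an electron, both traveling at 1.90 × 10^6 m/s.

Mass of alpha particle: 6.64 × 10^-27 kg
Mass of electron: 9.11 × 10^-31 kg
The electron has the longer wavelength.

Using λ = h/(mv), since both particles have the same velocity, the wavelength depends only on mass.

For alpha particle: λ₁ = h/(m₁v) = 5.25 × 10^-14 m
For electron: λ₂ = h/(m₂v) = 3.83 × 10^-10 m

Since λ ∝ 1/m at constant velocity, the lighter particle has the longer wavelength.

The electron has the longer de Broglie wavelength.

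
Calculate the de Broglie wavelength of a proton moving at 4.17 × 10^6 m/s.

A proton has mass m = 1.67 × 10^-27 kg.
9.51 × 10^-14 m

Using the de Broglie relation λ = h/(mv):

λ = h/(mv)
λ = (6.626 × 10^-34 J·s) / (1.67 × 10^-27 kg × 4.17 × 10^6 m/s)
λ = 9.51 × 10^-14 m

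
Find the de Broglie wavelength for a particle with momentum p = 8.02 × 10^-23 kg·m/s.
8.26 × 10^-12 m

Using the de Broglie relation λ = h/p:

λ = h/p
λ = (6.626 × 10^-34 J·s) / (8.02 × 10^-23 kg·m/s)
λ = 8.26 × 10^-12 m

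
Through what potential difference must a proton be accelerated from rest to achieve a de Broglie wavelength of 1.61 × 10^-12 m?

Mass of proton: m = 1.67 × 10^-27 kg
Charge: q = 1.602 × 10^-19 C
317 V

From λ = h/√(2mqV), we solve for V:

λ² = h²/(2mqV)
V = h²/(2mqλ²)
V = (6.626 × 10^-34 J·s)² / (2 × 1.67 × 10^-27 kg × 1.602 × 10^-19 C × (1.61 × 10^-12 m)²)
V = 317 V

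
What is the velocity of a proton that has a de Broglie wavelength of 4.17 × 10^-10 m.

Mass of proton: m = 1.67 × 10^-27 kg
9.51 × 10^2 m/s

From the de Broglie relation λ = h/(mv), we solve for v:

v = h/(mλ)
v = (6.626 × 10^-34 J·s) / (1.67 × 10^-27 kg × 4.17 × 10^-10 m)
v = 9.51 × 10^2 m/s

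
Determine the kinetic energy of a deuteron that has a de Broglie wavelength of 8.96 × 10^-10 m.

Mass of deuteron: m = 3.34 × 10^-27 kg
8.19 × 10^-23 J (or 5.11 × 10^-4 eV)

From λ = h/√(2mKE), we solve for KE:

λ² = h²/(2mKE)
KE = h²/(2mλ²)
KE = (6.626 × 10^-34 J·s)² / (2 × 3.34 × 10^-27 kg × (8.96 × 10^-10 m)²)
KE = 8.19 × 10^-23 J
KE = 5.11 × 10^-4 eV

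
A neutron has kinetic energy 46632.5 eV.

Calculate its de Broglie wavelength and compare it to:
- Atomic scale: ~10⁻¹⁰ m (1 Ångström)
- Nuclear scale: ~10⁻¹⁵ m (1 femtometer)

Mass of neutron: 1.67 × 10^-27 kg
λ = 1.33 × 10^-13 m, which is between nuclear and atomic scales.

Using λ = h/√(2mKE):

KE = 46632.5 eV = 7.471 × 10^-15 J

λ = h/√(2mKE)
λ = (6.626 × 10^-34 J·s) / √(2 × 1.67 × 10^-27 kg × 7.471 × 10^-15 J)
λ = 1.33 × 10^-13 m

Comparison:
- Atomic scale (10⁻¹⁰ m): λ is 0.0013× this size
- Nuclear scale (10⁻¹⁵ m): λ is 1.3e+02× this size

The wavelength is between nuclear and atomic scales.

This wavelength is appropriate for probing atomic structure but too large for nuclear physics experiments.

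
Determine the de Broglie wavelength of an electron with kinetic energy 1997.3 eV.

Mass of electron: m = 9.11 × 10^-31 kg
2.74 × 10^-11 m

Using λ = h/√(2mKE):

First convert KE to Joules: KE = 1997.3 eV = 3.200 × 10^-16 J

λ = h/√(2mKE)
λ = (6.626 × 10^-34 J·s) / √(2 × 9.11 × 10^-31 kg × 3.200 × 10^-16 J)
λ = 2.74 × 10^-11 m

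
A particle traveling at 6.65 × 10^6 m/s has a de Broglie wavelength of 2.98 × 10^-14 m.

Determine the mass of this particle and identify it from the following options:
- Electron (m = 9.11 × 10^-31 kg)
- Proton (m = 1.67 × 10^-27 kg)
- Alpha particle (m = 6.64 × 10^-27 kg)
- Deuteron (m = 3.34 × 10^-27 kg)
The particle is a deuteron.

From λ = h/(mv), solve for mass:

m = h/(λv)
m = (6.626 × 10^-34 J·s) / (2.98 × 10^-14 m × 6.65 × 10^6 m/s)
m = 3.34 × 10^-27 kg

Comparing with the listed masses, this is closest to a deuteron.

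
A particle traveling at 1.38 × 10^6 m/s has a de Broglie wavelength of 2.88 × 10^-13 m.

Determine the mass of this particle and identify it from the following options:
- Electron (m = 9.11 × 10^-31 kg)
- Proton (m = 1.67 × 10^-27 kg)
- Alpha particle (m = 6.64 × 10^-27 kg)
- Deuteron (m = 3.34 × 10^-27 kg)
The particle is a proton.

From λ = h/(mv), solve for mass:

m = h/(λv)
m = (6.626 × 10^-34 J·s) / (2.88 × 10^-13 m × 1.38 × 10^6 m/s)
m = 1.67 × 10^-27 kg

Comparing with the listed masses, this is closest to a proton.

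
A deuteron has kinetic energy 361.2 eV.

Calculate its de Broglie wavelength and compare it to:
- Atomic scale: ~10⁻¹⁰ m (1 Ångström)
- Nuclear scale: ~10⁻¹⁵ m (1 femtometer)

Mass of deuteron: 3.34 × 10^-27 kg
λ = 1.07 × 10^-12 m, which is between nuclear and atomic scales.

Using λ = h/√(2mKE):

KE = 361.2 eV = 5.787 × 10^-17 J

λ = h/√(2mKE)
λ = (6.626 × 10^-34 J·s) / √(2 × 3.34 × 10^-27 kg × 5.787 × 10^-17 J)
λ = 1.07 × 10^-12 m

Comparison:
- Atomic scale (10⁻¹⁰ m): λ is 0.011× this size
- Nuclear scale (10⁻¹⁵ m): λ is 1.1e+03× this size

The wavelength is between nuclear and atomic scales.

This wavelength is appropriate for probing atomic structure but too large for nuclear physics experiments.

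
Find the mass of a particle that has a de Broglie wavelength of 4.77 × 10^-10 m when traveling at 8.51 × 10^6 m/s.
1.63 × 10^-31 kg

From the de Broglie relation λ = h/(mv), we solve for m:

m = h/(λv)
m = (6.626 × 10^-34 J·s) / (4.77 × 10^-10 m × 8.51 × 10^6 m/s)
m = 1.63 × 10^-31 kg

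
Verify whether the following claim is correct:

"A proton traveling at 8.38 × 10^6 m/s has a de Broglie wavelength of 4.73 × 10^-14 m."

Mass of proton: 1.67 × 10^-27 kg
True

The claim is correct.

Using λ = h/(mv):
λ = (6.626 × 10^-34 J·s) / (1.67 × 10^-27 kg × 8.38 × 10^6 m/s)
λ = 4.73 × 10^-14 m

This matches the claimed value.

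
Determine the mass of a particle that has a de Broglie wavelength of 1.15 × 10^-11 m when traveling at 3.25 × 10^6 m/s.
1.77 × 10^-29 kg

From the de Broglie relation λ = h/(mv), we solve for m:

m = h/(λv)
m = (6.626 × 10^-34 J·s) / (1.15 × 10^-11 m × 3.25 × 10^6 m/s)
m = 1.77 × 10^-29 kg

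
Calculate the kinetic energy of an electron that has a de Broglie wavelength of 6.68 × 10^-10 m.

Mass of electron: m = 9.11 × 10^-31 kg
5.40 × 10^-19 J (or 3.37 eV)

From λ = h/√(2mKE), we solve for KE:

λ² = h²/(2mKE)
KE = h²/(2mλ²)
KE = (6.626 × 10^-34 J·s)² / (2 × 9.11 × 10^-31 kg × (6.68 × 10^-10 m)²)
KE = 5.40 × 10^-19 J
KE = 3.37 eV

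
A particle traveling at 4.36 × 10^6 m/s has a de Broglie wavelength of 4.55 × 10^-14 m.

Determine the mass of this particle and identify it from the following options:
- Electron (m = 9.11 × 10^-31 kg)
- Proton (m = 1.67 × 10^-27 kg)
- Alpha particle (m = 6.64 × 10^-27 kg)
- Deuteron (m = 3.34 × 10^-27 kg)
The particle is a deuteron.

From λ = h/(mv), solve for mass:

m = h/(λv)
m = (6.626 × 10^-34 J·s) / (4.55 × 10^-14 m × 4.36 × 10^6 m/s)
m = 3.34 × 10^-27 kg

Comparing with the listed masses, this is closest to a deuteron.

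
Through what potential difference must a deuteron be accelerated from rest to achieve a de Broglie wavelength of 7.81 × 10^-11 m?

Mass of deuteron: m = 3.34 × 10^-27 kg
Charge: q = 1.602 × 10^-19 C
6.73 × 10^-2 V

From λ = h/√(2mqV), we solve for V:

λ² = h²/(2mqV)
V = h²/(2mqλ²)
V = (6.626 × 10^-34 J·s)² / (2 × 3.34 × 10^-27 kg × 1.602 × 10^-19 C × (7.81 × 10^-11 m)²)
V = 6.73 × 10^-2 V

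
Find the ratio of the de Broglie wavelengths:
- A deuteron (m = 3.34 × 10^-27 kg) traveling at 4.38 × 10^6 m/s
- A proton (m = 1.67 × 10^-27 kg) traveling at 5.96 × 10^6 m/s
λ₁/λ₂ = 0.680

Using λ = h/(mv):

λ₁ = h/(m₁v₁) = 4.53 × 10^-14 m
λ₂ = h/(m₂v₂) = 6.66 × 10^-14 m

Ratio λ₁/λ₂ = (m₂v₂)/(m₁v₁)
         = (1.67 × 10^-27 kg × 5.96 × 10^6 m/s) / (3.34 × 10^-27 kg × 4.38 × 10^6 m/s)
         = 0.680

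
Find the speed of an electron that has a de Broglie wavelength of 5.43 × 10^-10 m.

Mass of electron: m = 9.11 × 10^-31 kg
1.34 × 10^6 m/s

From the de Broglie relation λ = h/(mv), we solve for v:

v = h/(mλ)
v = (6.626 × 10^-34 J·s) / (9.11 × 10^-31 kg × 5.43 × 10^-10 m)
v = 1.34 × 10^6 m/s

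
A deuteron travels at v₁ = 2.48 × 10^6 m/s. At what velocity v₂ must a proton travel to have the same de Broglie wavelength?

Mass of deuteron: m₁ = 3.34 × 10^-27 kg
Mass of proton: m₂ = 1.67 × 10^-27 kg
v₂ = 4.96 × 10^6 m/s

For equal de Broglie wavelengths: λ₁ = λ₂

h/(m₁v₁) = h/(m₂v₂)
m₁v₁ = m₂v₂
v₂ = v₁ · (m₁/m₂)

v₂ = 2.48 × 10^6 m/s × (3.34 × 10^-27 kg / 1.67 × 10^-27 kg)
v₂ = 4.96 × 10^6 m/s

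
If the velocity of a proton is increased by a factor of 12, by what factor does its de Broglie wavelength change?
The wavelength decreases by a factor of 12.

From λ = h/(mv), the wavelength is inversely proportional to velocity:

λ ∝ 1/v

If v → 12v, then λ → λ/12

When velocity is increased by a factor of 12, the wavelength decreases by a factor of 12.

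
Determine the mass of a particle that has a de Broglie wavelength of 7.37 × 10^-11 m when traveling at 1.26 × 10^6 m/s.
7.14 × 10^-30 kg

From the de Broglie relation λ = h/(mv), we solve for m:

m = h/(λv)
m = (6.626 × 10^-34 J·s) / (7.37 × 10^-11 m × 1.26 × 10^6 m/s)
m = 7.14 × 10^-30 kg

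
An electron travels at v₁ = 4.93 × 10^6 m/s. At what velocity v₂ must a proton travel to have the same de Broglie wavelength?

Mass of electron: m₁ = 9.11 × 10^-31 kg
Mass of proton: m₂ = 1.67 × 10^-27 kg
v₂ = 2.69 × 10^3 m/s

For equal de Broglie wavelengths: λ₁ = λ₂

h/(m₁v₁) = h/(m₂v₂)
m₁v₁ = m₂v₂
v₂ = v₁ · (m₁/m₂)

v₂ = 4.93 × 10^6 m/s × (9.11 × 10^-31 kg / 1.67 × 10^-27 kg)
v₂ = 2.69 × 10^3 m/s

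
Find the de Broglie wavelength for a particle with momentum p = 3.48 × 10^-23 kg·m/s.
1.90 × 10^-11 m

Using the de Broglie relation λ = h/p:

λ = h/p
λ = (6.626 × 10^-34 J·s) / (3.48 × 10^-23 kg·m/s)
λ = 1.90 × 10^-11 m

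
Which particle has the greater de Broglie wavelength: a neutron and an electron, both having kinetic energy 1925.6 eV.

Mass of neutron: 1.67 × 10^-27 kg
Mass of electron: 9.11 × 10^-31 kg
The electron has the longer wavelength.

Using λ = h/√(2mKE):

For neutron: λ₁ = h/√(2m₁KE) = 6.53 × 10^-13 m
For electron: λ₂ = h/√(2m₂KE) = 2.79 × 10^-11 m

Since λ ∝ 1/√m at constant kinetic energy, the lighter particle has the longer wavelength.

The electron has the longer de Broglie wavelength.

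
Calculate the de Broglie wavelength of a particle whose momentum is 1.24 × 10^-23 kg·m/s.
5.34 × 10^-11 m

Using the de Broglie relation λ = h/p:

λ = h/p
λ = (6.626 × 10^-34 J·s) / (1.24 × 10^-23 kg·m/s)
λ = 5.34 × 10^-11 m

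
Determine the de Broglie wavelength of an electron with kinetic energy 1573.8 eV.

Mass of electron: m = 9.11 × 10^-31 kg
3.09 × 10^-11 m

Using λ = h/√(2mKE):

First convert KE to Joules: KE = 1573.8 eV = 2.522 × 10^-16 J

λ = h/√(2mKE)
λ = (6.626 × 10^-34 J·s) / √(2 × 9.11 × 10^-31 kg × 2.522 × 10^-16 J)
λ = 3.09 × 10^-11 m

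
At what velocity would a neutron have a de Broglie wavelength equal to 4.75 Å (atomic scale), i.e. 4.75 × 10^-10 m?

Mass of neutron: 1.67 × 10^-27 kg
8.35 × 10^2 m/s

From λ = h/(mv), solve for v:

v = h/(mλ)
v = (6.626 × 10^-34 J·s) / (1.67 × 10^-27 kg × 4.75 × 10^-10 m)
v = 8.35 × 10^2 m/s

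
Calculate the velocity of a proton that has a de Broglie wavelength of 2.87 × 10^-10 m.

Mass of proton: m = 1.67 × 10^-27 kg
1.38 × 10^3 m/s

From the de Broglie relation λ = h/(mv), we solve for v:

v = h/(mλ)
v = (6.626 × 10^-34 J·s) / (1.67 × 10^-27 kg × 2.87 × 10^-10 m)
v = 1.38 × 10^3 m/s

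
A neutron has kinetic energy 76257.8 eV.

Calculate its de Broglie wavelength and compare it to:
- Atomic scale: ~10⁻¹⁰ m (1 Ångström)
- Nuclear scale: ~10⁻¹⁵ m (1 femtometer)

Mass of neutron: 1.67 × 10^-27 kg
λ = 1.04 × 10^-13 m, which is between nuclear and atomic scales.

Using λ = h/√(2mKE):

KE = 76257.8 eV = 1.222 × 10^-14 J

λ = h/√(2mKE)
λ = (6.626 × 10^-34 J·s) / √(2 × 1.67 × 10^-27 kg × 1.222 × 10^-14 J)
λ = 1.04 × 10^-13 m

Comparison:
- Atomic scale (10⁻¹⁰ m): λ is 0.001× this size
- Nuclear scale (10⁻¹⁵ m): λ is 1e+02× this size

The wavelength is between nuclear and atomic scales.

This wavelength is appropriate for probing atomic structure but too large for nuclear physics experiments.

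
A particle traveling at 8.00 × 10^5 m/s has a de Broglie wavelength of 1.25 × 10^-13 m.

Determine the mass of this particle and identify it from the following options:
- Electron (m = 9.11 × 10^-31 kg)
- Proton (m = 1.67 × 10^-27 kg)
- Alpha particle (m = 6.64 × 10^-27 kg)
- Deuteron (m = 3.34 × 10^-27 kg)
The particle is an alpha particle.

From λ = h/(mv), solve for mass:

m = h/(λv)
m = (6.626 × 10^-34 J·s) / (1.25 × 10^-13 m × 8.00 × 10^5 m/s)
m = 6.63 × 10^-27 kg

Comparing with the listed masses, this is closest to an alpha particle.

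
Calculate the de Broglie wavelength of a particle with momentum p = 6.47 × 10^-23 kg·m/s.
1.02 × 10^-11 m

Using the de Broglie relation λ = h/p:

λ = h/p
λ = (6.626 × 10^-34 J·s) / (6.47 × 10^-23 kg·m/s)
λ = 1.02 × 10^-11 m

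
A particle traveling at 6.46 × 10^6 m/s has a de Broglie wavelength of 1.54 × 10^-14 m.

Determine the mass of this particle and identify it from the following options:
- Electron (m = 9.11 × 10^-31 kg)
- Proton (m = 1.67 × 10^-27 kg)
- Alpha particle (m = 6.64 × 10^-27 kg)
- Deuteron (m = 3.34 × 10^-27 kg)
The particle is an alpha particle.

From λ = h/(mv), solve for mass:

m = h/(λv)
m = (6.626 × 10^-34 J·s) / (1.54 × 10^-14 m × 6.46 × 10^6 m/s)
m = 6.66 × 10^-27 kg

Comparing with the listed masses, this is closest to an alpha particle.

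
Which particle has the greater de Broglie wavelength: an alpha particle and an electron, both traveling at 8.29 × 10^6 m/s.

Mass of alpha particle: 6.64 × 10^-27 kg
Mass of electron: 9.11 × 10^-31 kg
The electron has the longer wavelength.

Using λ = h/(mv), since both particles have the same velocity, the wavelength depends only on mass.

For alpha particle: λ₁ = h/(m₁v) = 1.20 × 10^-14 m
For electron: λ₂ = h/(m₂v) = 8.77 × 10^-11 m

Since λ ∝ 1/m at constant velocity, the lighter particle has the longer wavelength.

The electron has the longer de Broglie wavelength.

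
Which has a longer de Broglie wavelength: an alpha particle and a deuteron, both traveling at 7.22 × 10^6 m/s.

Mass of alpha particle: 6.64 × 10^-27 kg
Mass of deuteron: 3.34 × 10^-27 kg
The deuteron has the longer wavelength.

Using λ = h/(mv), since both particles have the same velocity, the wavelength depends only on mass.

For alpha particle: λ₁ = h/(m₁v) = 1.38 × 10^-14 m
For deuteron: λ₂ = h/(m₂v) = 2.75 × 10^-14 m

Since λ ∝ 1/m at constant velocity, the lighter particle has the longer wavelength.

The deuteron has the longer de Broglie wavelength.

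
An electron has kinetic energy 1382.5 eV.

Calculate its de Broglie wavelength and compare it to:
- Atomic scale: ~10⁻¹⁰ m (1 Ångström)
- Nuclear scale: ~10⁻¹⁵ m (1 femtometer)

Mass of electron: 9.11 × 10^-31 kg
λ = 3.30 × 10^-11 m, which is between nuclear and atomic scales.

Using λ = h/√(2mKE):

KE = 1382.5 eV = 2.215 × 10^-16 J

λ = h/√(2mKE)
λ = (6.626 × 10^-34 J·s) / √(2 × 9.11 × 10^-31 kg × 2.215 × 10^-16 J)
λ = 3.30 × 10^-11 m

Comparison:
- Atomic scale (10⁻¹⁰ m): λ is 0.33× this size
- Nuclear scale (10⁻¹⁵ m): λ is 3.3e+04× this size

The wavelength is between nuclear and atomic scales.

This wavelength is appropriate for probing atomic structure but too large for nuclear physics experiments.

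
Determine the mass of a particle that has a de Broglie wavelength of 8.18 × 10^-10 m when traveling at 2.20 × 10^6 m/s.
3.68 × 10^-31 kg

From the de Broglie relation λ = h/(mv), we solve for m:

m = h/(λv)
m = (6.626 × 10^-34 J·s) / (8.18 × 10^-10 m × 2.20 × 10^6 m/s)
m = 3.68 × 10^-31 kg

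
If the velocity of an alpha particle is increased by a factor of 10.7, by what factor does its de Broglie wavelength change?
The wavelength decreases by a factor of 10.7.

From λ = h/(mv), the wavelength is inversely proportional to velocity:

λ ∝ 1/v

If v → 10.7v, then λ → λ/10.7

When velocity is increased by a factor of 10.7, the wavelength decreases by a factor of 10.7.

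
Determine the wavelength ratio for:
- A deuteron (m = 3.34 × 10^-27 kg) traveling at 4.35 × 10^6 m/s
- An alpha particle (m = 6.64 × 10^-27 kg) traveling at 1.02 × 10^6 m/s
λ₁/λ₂ = 0.466

Using λ = h/(mv):

λ₁ = h/(m₁v₁) = 4.56 × 10^-14 m
λ₂ = h/(m₂v₂) = 9.78 × 10^-14 m

Ratio λ₁/λ₂ = (m₂v₂)/(m₁v₁)
         = (6.64 × 10^-27 kg × 1.02 × 10^6 m/s) / (3.34 × 10^-27 kg × 4.35 × 10^6 m/s)
         = 0.466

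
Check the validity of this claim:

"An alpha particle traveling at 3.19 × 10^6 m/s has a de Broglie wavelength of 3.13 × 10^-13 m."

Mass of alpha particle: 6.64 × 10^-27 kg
False

The claim is incorrect.

Using λ = h/(mv):
λ = (6.626 × 10^-34 J·s) / (6.64 × 10^-27 kg × 3.19 × 10^6 m/s)
λ = 3.13 × 10^-14 m

The actual wavelength differs from the claimed 3.13 × 10^-13 m.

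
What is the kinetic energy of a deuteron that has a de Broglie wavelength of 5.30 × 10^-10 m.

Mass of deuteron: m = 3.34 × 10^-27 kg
2.34 × 10^-22 J (or 1.46 × 10^-3 eV)

From λ = h/√(2mKE), we solve for KE:

λ² = h²/(2mKE)
KE = h²/(2mλ²)
KE = (6.626 × 10^-34 J·s)² / (2 × 3.34 × 10^-27 kg × (5.30 × 10^-10 m)²)
KE = 2.34 × 10^-22 J
KE = 1.46 × 10^-3 eV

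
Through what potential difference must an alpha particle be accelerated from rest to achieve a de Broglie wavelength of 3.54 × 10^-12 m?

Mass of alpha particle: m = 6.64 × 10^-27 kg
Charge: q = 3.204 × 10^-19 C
8.23 V

From λ = h/√(2mqV), we solve for V:

λ² = h²/(2mqV)
V = h²/(2mqλ²)
V = (6.626 × 10^-34 J·s)² / (2 × 6.64 × 10^-27 kg × 3.204 × 10^-19 C × (3.54 × 10^-12 m)²)
V = 8.23 V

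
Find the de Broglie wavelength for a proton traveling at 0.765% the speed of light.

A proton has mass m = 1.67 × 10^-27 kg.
1.73 × 10^-13 m

Using the de Broglie relation λ = h/(mv):

v = 0.765% × c = 2.293 × 10^6 m/s

λ = h/(mv)
λ = (6.626 × 10^-34 J·s) / (1.67 × 10^-27 kg × 2.293 × 10^6 m/s)
λ = 1.73 × 10^-13 m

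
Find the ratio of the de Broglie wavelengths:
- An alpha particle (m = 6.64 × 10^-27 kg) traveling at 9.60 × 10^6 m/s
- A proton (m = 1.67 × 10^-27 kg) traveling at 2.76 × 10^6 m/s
λ₁/λ₂ = 0.0723

Using λ = h/(mv):

λ₁ = h/(m₁v₁) = 1.04 × 10^-14 m
λ₂ = h/(m₂v₂) = 1.44 × 10^-13 m

Ratio λ₁/λ₂ = (m₂v₂)/(m₁v₁)
         = (1.67 × 10^-27 kg × 2.76 × 10^6 m/s) / (6.64 × 10^-27 kg × 9.60 × 10^6 m/s)
         = 0.0723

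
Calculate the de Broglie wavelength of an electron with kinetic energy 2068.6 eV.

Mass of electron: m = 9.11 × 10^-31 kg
2.70 × 10^-11 m

Using λ = h/√(2mKE):

First convert KE to Joules: KE = 2068.6 eV = 3.314 × 10^-16 J

λ = h/√(2mKE)
λ = (6.626 × 10^-34 J·s) / √(2 × 9.11 × 10^-31 kg × 3.314 × 10^-16 J)
λ = 2.70 × 10^-11 m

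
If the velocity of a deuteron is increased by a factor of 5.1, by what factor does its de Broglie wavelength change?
The wavelength decreases by a factor of 5.1.

From λ = h/(mv), the wavelength is inversely proportional to velocity:

λ ∝ 1/v

If v → 5.1v, then λ → λ/5.1

When velocity is increased by a factor of 5.1, the wavelength decreases by a factor of 5.1.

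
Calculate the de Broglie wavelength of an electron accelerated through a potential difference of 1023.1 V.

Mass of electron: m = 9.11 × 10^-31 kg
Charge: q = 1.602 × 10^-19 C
3.83 × 10^-11 m

When a particle is accelerated through voltage V, it gains kinetic energy KE = qV.

The de Broglie wavelength is then λ = h/√(2mqV):

λ = h/√(2mqV)
λ = (6.626 × 10^-34 J·s) / √(2 × 9.11 × 10^-31 kg × 1.602 × 10^-19 C × 1023.1 V)
λ = 3.83 × 10^-11 m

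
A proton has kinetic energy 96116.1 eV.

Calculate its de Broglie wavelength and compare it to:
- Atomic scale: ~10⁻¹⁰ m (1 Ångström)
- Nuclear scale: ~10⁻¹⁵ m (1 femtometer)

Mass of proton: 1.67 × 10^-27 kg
λ = 9.24 × 10^-14 m, which is between nuclear and atomic scales.

Using λ = h/√(2mKE):

KE = 96116.1 eV = 1.540 × 10^-14 J

λ = h/√(2mKE)
λ = (6.626 × 10^-34 J·s) / √(2 × 1.67 × 10^-27 kg × 1.540 × 10^-14 J)
λ = 9.24 × 10^-14 m

Comparison:
- Atomic scale (10⁻¹⁰ m): λ is 0.00092× this size
- Nuclear scale (10⁻¹⁵ m): λ is 92× this size

The wavelength is between nuclear and atomic scales.

This wavelength is appropriate for probing atomic structure but too large for nuclear physics experiments.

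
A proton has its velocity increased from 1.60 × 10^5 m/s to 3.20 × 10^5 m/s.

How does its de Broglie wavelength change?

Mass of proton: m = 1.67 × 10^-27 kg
The wavelength decreases by a factor of 2.

Using λ = h/(mv):

Initial wavelength: λ₁ = h/(mv₁) = 2.48 × 10^-12 m
Final wavelength: λ₂ = h/(mv₂) = 1.24 × 10^-12 m

Since λ ∝ 1/v, when velocity increases by a factor of 2, the wavelength decreases by a factor of 2.

λ₂/λ₁ = v₁/v₂ = 1/2

The wavelength decreases by a factor of 2.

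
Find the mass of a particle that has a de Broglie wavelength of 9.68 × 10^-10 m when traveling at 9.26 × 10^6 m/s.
7.39 × 10^-32 kg

From the de Broglie relation λ = h/(mv), we solve for m:

m = h/(λv)
m = (6.626 × 10^-34 J·s) / (9.68 × 10^-10 m × 9.26 × 10^6 m/s)
m = 7.39 × 10^-32 kg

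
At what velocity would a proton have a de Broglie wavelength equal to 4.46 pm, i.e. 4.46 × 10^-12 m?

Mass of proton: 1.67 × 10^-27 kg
8.90 × 10^4 m/s

From λ = h/(mv), solve for v:

v = h/(mλ)
v = (6.626 × 10^-34 J·s) / (1.67 × 10^-27 kg × 4.46 × 10^-12 m)
v = 8.90 × 10^4 m/s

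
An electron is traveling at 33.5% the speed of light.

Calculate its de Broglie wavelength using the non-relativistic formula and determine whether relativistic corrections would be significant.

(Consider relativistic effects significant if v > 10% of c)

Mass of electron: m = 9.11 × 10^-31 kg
Yes, relativistic corrections are needed.

Using the non-relativistic de Broglie formula λ = h/(mv):

v = 33.5% × c = 1.004 × 10^8 m/s

λ = h/(mv)
λ = (6.626 × 10^-34 J·s) / (9.11 × 10^-31 kg × 1.004 × 10^8 m/s)
λ = 7.24 × 10^-12 m

Since v = 33.5% of c > 10% of c, relativistic corrections ARE significant and the actual wavelength would differ from this non-relativistic estimate.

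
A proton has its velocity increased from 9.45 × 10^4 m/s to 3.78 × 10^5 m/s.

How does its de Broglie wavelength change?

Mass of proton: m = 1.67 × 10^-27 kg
The wavelength decreases by a factor of 4.

Using λ = h/(mv):

Initial wavelength: λ₁ = h/(mv₁) = 4.20 × 10^-12 m
Final wavelength: λ₂ = h/(mv₂) = 1.05 × 10^-12 m

Since λ ∝ 1/v, when velocity increases by a factor of 4, the wavelength decreases by a factor of 4.

λ₂/λ₁ = v₁/v₂ = 1/4

The wavelength decreases by a factor of 4.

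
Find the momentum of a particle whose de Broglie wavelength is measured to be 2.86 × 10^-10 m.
2.32 × 10^-24 kg·m/s

From the de Broglie relation λ = h/p, we solve for p:

p = h/λ
p = (6.626 × 10^-34 J·s) / (2.86 × 10^-10 m)
p = 2.32 × 10^-24 kg·m/s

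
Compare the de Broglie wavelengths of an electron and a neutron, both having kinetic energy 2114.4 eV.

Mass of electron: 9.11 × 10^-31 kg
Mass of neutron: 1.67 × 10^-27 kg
The electron has the longer wavelength.

Using λ = h/√(2mKE):

For electron: λ₁ = h/√(2m₁KE) = 2.67 × 10^-11 m
For neutron: λ₂ = h/√(2m₂KE) = 6.23 × 10^-13 m

Since λ ∝ 1/√m at constant kinetic energy, the lighter particle has the longer wavelength.

The electron has the longer de Broglie wavelength.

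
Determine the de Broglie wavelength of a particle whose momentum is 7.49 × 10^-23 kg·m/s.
8.85 × 10^-12 m

Using the de Broglie relation λ = h/p:

λ = h/p
λ = (6.626 × 10^-34 J·s) / (7.49 × 10^-23 kg·m/s)
λ = 8.85 × 10^-12 m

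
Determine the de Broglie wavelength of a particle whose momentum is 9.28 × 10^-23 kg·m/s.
7.14 × 10^-12 m

Using the de Broglie relation λ = h/p:

λ = h/p
λ = (6.626 × 10^-34 J·s) / (9.28 × 10^-23 kg·m/s)
λ = 7.14 × 10^-12 m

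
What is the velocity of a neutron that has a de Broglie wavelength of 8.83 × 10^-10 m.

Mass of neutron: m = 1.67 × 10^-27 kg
4.49 × 10^2 m/s

From the de Broglie relation λ = h/(mv), we solve for v:

v = h/(mλ)
v = (6.626 × 10^-34 J·s) / (1.67 × 10^-27 kg × 8.83 × 10^-10 m)
v = 4.49 × 10^2 m/s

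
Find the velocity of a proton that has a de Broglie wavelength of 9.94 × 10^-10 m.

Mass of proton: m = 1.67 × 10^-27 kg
3.99 × 10^2 m/s

From the de Broglie relation λ = h/(mv), we solve for v:

v = h/(mλ)
v = (6.626 × 10^-34 J·s) / (1.67 × 10^-27 kg × 9.94 × 10^-10 m)
v = 3.99 × 10^2 m/s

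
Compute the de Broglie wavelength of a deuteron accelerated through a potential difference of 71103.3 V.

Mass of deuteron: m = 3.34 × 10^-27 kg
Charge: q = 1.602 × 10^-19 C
7.60 × 10^-14 m

When a particle is accelerated through voltage V, it gains kinetic energy KE = qV.

The de Broglie wavelength is then λ = h/√(2mqV):

λ = h/√(2mqV)
λ = (6.626 × 10^-34 J·s) / √(2 × 3.34 × 10^-27 kg × 1.602 × 10^-19 C × 71103.3 V)
λ = 7.60 × 10^-14 m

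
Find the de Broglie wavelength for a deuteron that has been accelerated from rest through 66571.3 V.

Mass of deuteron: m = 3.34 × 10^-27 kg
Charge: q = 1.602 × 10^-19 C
7.85 × 10^-14 m

When a particle is accelerated through voltage V, it gains kinetic energy KE = qV.

The de Broglie wavelength is then λ = h/√(2mqV):

λ = h/√(2mqV)
λ = (6.626 × 10^-34 J·s) / √(2 × 3.34 × 10^-27 kg × 1.602 × 10^-19 C × 66571.3 V)
λ = 7.85 × 10^-14 m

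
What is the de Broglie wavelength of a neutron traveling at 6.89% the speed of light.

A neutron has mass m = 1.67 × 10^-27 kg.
1.92 × 10^-14 m

Using the de Broglie relation λ = h/(mv):

v = 6.89% × c = 2.066 × 10^7 m/s

λ = h/(mv)
λ = (6.626 × 10^-34 J·s) / (1.67 × 10^-27 kg × 2.066 × 10^7 m/s)
λ = 1.92 × 10^-14 m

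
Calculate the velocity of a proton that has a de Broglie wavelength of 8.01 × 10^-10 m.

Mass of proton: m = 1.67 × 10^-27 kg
4.95 × 10^2 m/s

From the de Broglie relation λ = h/(mv), we solve for v:

v = h/(mλ)
v = (6.626 × 10^-34 J·s) / (1.67 × 10^-27 kg × 8.01 × 10^-10 m)
v = 4.95 × 10^2 m/s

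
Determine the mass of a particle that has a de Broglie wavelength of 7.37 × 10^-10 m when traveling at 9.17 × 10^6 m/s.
9.80 × 10^-32 kg

From the de Broglie relation λ = h/(mv), we solve for m:

m = h/(λv)
m = (6.626 × 10^-34 J·s) / (7.37 × 10^-10 m × 9.17 × 10^6 m/s)
m = 9.80 × 10^-32 kg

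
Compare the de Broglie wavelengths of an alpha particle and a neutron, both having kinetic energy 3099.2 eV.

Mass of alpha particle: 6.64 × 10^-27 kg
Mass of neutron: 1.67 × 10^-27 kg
The neutron has the longer wavelength.

Using λ = h/√(2mKE):

For alpha particle: λ₁ = h/√(2m₁KE) = 2.58 × 10^-13 m
For neutron: λ₂ = h/√(2m₂KE) = 5.15 × 10^-13 m

Since λ ∝ 1/√m at constant kinetic energy, the lighter particle has the longer wavelength.

The neutron has the longer de Broglie wavelength.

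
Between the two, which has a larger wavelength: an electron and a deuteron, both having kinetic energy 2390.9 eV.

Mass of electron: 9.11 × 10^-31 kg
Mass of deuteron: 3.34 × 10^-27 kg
The electron has the longer wavelength.

Using λ = h/√(2mKE):

For electron: λ₁ = h/√(2m₁KE) = 2.51 × 10^-11 m
For deuteron: λ₂ = h/√(2m₂KE) = 4.14 × 10^-13 m

Since λ ∝ 1/√m at constant kinetic energy, the lighter particle has the longer wavelength.

The electron has the longer de Broglie wavelength.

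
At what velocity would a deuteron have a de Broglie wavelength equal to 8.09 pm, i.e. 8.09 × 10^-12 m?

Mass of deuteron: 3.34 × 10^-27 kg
2.45 × 10^4 m/s

From λ = h/(mv), solve for v:

v = h/(mλ)
v = (6.626 × 10^-34 J·s) / (3.34 × 10^-27 kg × 8.09 × 10^-12 m)
v = 2.45 × 10^4 m/s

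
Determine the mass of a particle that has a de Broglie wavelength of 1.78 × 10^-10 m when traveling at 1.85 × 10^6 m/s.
2.01 × 10^-30 kg

From the de Broglie relation λ = h/(mv), we solve for m:

m = h/(λv)
m = (6.626 × 10^-34 J·s) / (1.78 × 10^-10 m × 1.85 × 10^6 m/s)
m = 2.01 × 10^-30 kg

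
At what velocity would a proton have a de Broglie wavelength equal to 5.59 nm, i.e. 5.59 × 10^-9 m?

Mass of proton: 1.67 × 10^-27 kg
7.10 × 10^1 m/s

From λ = h/(mv), solve for v:

v = h/(mλ)
v = (6.626 × 10^-34 J·s) / (1.67 × 10^-27 kg × 5.59 × 10^-9 m)
v = 7.10 × 10^1 m/s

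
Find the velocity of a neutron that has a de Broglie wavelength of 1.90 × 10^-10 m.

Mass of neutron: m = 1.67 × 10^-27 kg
2.09 × 10^3 m/s

From the de Broglie relation λ = h/(mv), we solve for v:

v = h/(mλ)
v = (6.626 × 10^-34 J·s) / (1.67 × 10^-27 kg × 1.90 × 10^-10 m)
v = 2.09 × 10^3 m/s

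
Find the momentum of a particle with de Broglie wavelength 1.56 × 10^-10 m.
4.25 × 10^-24 kg·m/s

From the de Broglie relation λ = h/p, we solve for p:

p = h/λ
p = (6.626 × 10^-34 J·s) / (1.56 × 10^-10 m)
p = 4.25 × 10^-24 kg·m/s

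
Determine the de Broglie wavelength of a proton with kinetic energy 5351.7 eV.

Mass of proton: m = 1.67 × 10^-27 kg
3.92 × 10^-13 m

Using λ = h/√(2mKE):

First convert KE to Joules: KE = 5351.7 eV = 8.574 × 10^-16 J

λ = h/√(2mKE)
λ = (6.626 × 10^-34 J·s) / √(2 × 1.67 × 10^-27 kg × 8.574 × 10^-16 J)
λ = 3.92 × 10^-13 m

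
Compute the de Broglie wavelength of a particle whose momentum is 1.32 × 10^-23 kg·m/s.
5.02 × 10^-11 m

Using the de Broglie relation λ = h/p:

λ = h/p
λ = (6.626 × 10^-34 J·s) / (1.32 × 10^-23 kg·m/s)
λ = 5.02 × 10^-11 m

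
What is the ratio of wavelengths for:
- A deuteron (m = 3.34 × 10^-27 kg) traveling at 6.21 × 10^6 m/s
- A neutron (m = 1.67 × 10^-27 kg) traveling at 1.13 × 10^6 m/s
λ₁/λ₂ = 0.0910

Using λ = h/(mv):

λ₁ = h/(m₁v₁) = 3.19 × 10^-14 m
λ₂ = h/(m₂v₂) = 3.51 × 10^-13 m

Ratio λ₁/λ₂ = (m₂v₂)/(m₁v₁)
         = (1.67 × 10^-27 kg × 1.13 × 10^6 m/s) / (3.34 × 10^-27 kg × 6.21 × 10^6 m/s)
         = 0.0910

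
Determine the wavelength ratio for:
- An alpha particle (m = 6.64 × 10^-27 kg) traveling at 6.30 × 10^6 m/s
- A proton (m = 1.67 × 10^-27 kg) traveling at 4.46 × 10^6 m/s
λ₁/λ₂ = 0.178

Using λ = h/(mv):

λ₁ = h/(m₁v₁) = 1.58 × 10^-14 m
λ₂ = h/(m₂v₂) = 8.90 × 10^-14 m

Ratio λ₁/λ₂ = (m₂v₂)/(m₁v₁)
         = (1.67 × 10^-27 kg × 4.46 × 10^6 m/s) / (6.64 × 10^-27 kg × 6.30 × 10^6 m/s)
         = 0.178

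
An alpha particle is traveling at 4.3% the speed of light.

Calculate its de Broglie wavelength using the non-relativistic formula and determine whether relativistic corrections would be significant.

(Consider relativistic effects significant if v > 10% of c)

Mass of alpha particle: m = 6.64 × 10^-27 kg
No, relativistic corrections are not needed.

Using the non-relativistic de Broglie formula λ = h/(mv):

v = 4.3% × c = 1.289 × 10^7 m/s

λ = h/(mv)
λ = (6.626 × 10^-34 J·s) / (6.64 × 10^-27 kg × 1.289 × 10^7 m/s)
λ = 7.74 × 10^-15 m

Since v = 4.3% of c < 10% of c, relativistic corrections are NOT significant and this non-relativistic result is a good approximation.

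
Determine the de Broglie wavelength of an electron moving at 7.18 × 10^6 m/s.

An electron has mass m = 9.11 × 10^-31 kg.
1.01 × 10^-10 m

Using the de Broglie relation λ = h/(mv):

λ = h/(mv)
λ = (6.626 × 10^-34 J·s) / (9.11 × 10^-31 kg × 7.18 × 10^6 m/s)
λ = 1.01 × 10^-10 m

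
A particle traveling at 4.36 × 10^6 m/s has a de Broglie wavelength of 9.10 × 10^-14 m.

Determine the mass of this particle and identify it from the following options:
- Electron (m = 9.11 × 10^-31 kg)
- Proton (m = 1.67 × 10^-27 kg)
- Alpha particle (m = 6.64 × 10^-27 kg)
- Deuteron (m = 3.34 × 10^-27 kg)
The particle is a proton.

From λ = h/(mv), solve for mass:

m = h/(λv)
m = (6.626 × 10^-34 J·s) / (9.10 × 10^-14 m × 4.36 × 10^6 m/s)
m = 1.67 × 10^-27 kg

Comparing with the listed masses, this is closest to a proton.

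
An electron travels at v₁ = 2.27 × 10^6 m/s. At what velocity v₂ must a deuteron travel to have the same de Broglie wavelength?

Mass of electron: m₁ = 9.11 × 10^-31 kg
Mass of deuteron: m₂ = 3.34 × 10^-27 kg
v₂ = 6.19 × 10^2 m/s

For equal de Broglie wavelengths: λ₁ = λ₂

h/(m₁v₁) = h/(m₂v₂)
m₁v₁ = m₂v₂
v₂ = v₁ · (m₁/m₂)

v₂ = 2.27 × 10^6 m/s × (9.11 × 10^-31 kg / 3.34 × 10^-27 kg)
v₂ = 6.19 × 10^2 m/s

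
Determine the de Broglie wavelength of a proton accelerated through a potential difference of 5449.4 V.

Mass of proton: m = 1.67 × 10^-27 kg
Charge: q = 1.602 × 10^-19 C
3.88 × 10^-13 m

When a particle is accelerated through voltage V, it gains kinetic energy KE = qV.

The de Broglie wavelength is then λ = h/√(2mqV):

λ = h/√(2mqV)
λ = (6.626 × 10^-34 J·s) / √(2 × 1.67 × 10^-27 kg × 1.602 × 10^-19 C × 5449.4 V)
λ = 3.88 × 10^-13 m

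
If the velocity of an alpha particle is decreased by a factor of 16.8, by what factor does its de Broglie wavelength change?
The wavelength increases by a factor of 16.8.

From λ = h/(mv), the wavelength is inversely proportional to velocity:

λ ∝ 1/v

If v → v/16.8, then λ → 16.8λ

When velocity is decreased by a factor of 16.8, the wavelength increases by a factor of 16.8.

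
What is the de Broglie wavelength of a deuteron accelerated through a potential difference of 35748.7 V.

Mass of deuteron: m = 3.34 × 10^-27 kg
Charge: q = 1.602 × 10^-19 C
1.07 × 10^-13 m

When a particle is accelerated through voltage V, it gains kinetic energy KE = qV.

The de Broglie wavelength is then λ = h/√(2mqV):

λ = h/√(2mqV)
λ = (6.626 × 10^-34 J·s) / √(2 × 3.34 × 10^-27 kg × 1.602 × 10^-19 C × 35748.7 V)
λ = 1.07 × 10^-13 m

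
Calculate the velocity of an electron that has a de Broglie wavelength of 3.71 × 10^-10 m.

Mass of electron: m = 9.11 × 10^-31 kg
1.96 × 10^6 m/s

From the de Broglie relation λ = h/(mv), we solve for v:

v = h/(mλ)
v = (6.626 × 10^-34 J·s) / (9.11 × 10^-31 kg × 3.71 × 10^-10 m)
v = 1.96 × 10^6 m/s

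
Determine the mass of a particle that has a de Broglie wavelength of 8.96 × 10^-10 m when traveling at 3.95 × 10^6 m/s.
1.87 × 10^-31 kg

From the de Broglie relation λ = h/(mv), we solve for m:

m = h/(λv)
m = (6.626 × 10^-34 J·s) / (8.96 × 10^-10 m × 3.95 × 10^6 m/s)
m = 1.87 × 10^-31 kg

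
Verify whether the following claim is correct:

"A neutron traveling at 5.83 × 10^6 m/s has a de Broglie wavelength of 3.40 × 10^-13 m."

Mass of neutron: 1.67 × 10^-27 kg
False

The claim is incorrect.

Using λ = h/(mv):
λ = (6.626 × 10^-34 J·s) / (1.67 × 10^-27 kg × 5.83 × 10^6 m/s)
λ = 6.81 × 10^-14 m

The actual wavelength differs from the claimed 3.40 × 10^-13 m.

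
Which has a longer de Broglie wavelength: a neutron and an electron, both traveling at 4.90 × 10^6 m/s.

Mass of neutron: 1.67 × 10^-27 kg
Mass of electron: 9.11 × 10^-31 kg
The electron has the longer wavelength.

Using λ = h/(mv), since both particles have the same velocity, the wavelength depends only on mass.

For neutron: λ₁ = h/(m₁v) = 8.10 × 10^-14 m
For electron: λ₂ = h/(m₂v) = 1.48 × 10^-10 m

Since λ ∝ 1/m at constant velocity, the lighter particle has the longer wavelength.

The electron has the longer de Broglie wavelength.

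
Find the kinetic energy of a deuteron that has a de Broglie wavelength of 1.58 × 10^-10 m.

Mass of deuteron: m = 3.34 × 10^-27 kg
2.63 × 10^-21 J (or 0.0164 eV)

From λ = h/√(2mKE), we solve for KE:

λ² = h²/(2mKE)
KE = h²/(2mλ²)
KE = (6.626 × 10^-34 J·s)² / (2 × 3.34 × 10^-27 kg × (1.58 × 10^-10 m)²)
KE = 2.63 × 10^-21 J
KE = 0.0164 eV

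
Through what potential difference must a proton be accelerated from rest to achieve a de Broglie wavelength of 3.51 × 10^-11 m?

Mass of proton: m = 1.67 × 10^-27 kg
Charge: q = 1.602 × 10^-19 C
6.66 × 10^-1 V

From λ = h/√(2mqV), we solve for V:

λ² = h²/(2mqV)
V = h²/(2mqλ²)
V = (6.626 × 10^-34 J·s)² / (2 × 1.67 × 10^-27 kg × 1.602 × 10^-19 C × (3.51 × 10^-11 m)²)
V = 6.66 × 10^-1 V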